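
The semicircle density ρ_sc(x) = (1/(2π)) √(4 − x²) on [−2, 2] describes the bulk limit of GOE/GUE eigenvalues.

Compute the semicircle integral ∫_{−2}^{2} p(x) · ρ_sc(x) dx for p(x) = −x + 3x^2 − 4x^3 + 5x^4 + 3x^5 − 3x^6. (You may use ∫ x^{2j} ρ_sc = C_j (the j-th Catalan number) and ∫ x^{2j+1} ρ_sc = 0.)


Write p(x) = Σ a_i x^i, split into monomials and integrate each against ρ_sc separately.
Using ∫ x^{2j} ρ_sc = C_j = (1/(j+1)) C(2j, j) (Catalan numbers) and ∫ x^{2j+1} ρ_sc = 0 (odd monomials vanish by symmetry):
  i = 1 (odd): ∫ x^1 ρ_sc = 0 (vanishes)
  i = 2 (even): a_2 · C_{1} = 3 · 1 = 3
  i = 3 (odd): ∫ x^3 ρ_sc = 0 (vanishes)
  i = 4 (even): a_4 · C_{2} = 5 · 2 = 10
  i = 5 (odd): ∫ x^5 ρ_sc = 0 (vanishes)
  i = 6 (even): a_6 · C_{3} = -3 · 5 = -15

Summing the contributions: ∫_{−2}^{2} p(x) ρ_sc(x) dx = 3 + 10 + (-15) = -2.


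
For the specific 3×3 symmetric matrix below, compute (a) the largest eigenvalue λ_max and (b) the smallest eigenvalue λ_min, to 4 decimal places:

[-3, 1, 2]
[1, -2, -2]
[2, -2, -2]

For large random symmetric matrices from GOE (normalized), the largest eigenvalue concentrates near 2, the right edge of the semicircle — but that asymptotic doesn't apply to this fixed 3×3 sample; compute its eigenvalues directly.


Since M is real symmetric, all three eigenvalues are real; they are the roots of det(λI − M) = λ³ − (tr M) λ² + s λ − det M, where s is the sum of the principal 2×2 minors.
tr M = -3 + (-2) + (-2) = -7.
s = ((-3)·(-2) − 1²) + ((-3)·(-2) − 2²) + ((-2)·(-2) − (-2)²) = 5 + 2 + 0 = 7.
det M (expand along row 1) = (-3)·0 − 1·2 + 2·2 = 2.
Characteristic polynomial: λ³ + 7λ² + 7λ − 2 = 0.
Substitute λ = y + (tr M)/3 = y − 2.333333 to remove the quadratic term: y³ + p·y + q = 0 with p = s − (tr M)²/3 = -9.333333 and q = −2(tr M)³/27 + (tr M)·s/3 − det M = 7.074074.
Three real roots ⇒ use the trigonometric (Viète) form: r = 2√(−p/3) = 3.527668, φ = arccos(3q/(p·r)) = arccos(-0.644564) = 2.271250 rad.
y_k = r·cos(φ/3 − 2πk/3) for k = 0, 1, 2 gives y = 2.564059, 0.816193, -3.380251.
λ_k = y_k − 2.333333 gives λ = 0.2307, -1.5171, -5.7136 (check: the sum is -7.0000 = tr M).

Hence λ_max = 0.2307 and λ_min = -5.7136.


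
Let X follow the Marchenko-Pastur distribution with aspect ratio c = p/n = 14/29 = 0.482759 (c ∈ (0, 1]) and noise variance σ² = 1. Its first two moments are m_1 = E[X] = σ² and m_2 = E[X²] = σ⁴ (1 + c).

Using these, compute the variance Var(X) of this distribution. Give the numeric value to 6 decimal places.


m_1 = E[X] = σ² = 1, so m_1² = 1.
m_2 = E[X²] = σ⁴ (1 + c) = 1 · (1 + 0.482759) = 1 · 1.482759 = 1.482759.
(Note m_2 − m_1² simplifies to c · σ⁴ = 0.482759 · 1.)

Var(X) = m_2 − m_1² = 1.482759 − 1 = 0.482759.


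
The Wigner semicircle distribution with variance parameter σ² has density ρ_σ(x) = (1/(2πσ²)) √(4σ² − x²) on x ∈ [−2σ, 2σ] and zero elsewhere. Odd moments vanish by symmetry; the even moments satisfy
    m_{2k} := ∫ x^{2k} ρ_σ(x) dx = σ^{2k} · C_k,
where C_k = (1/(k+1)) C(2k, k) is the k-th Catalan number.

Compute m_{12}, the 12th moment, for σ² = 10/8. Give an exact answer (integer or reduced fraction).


By the scaled semicircle moment identity, m_{2k} = σ^{2k} · C_k with k = 6.
C_6 = (1/(k+1)) · C(2k, k) = (1/7) · C(12, 6) = (1/7) · 924 = 132.
σ^{2k} = (σ²)^k = (10/8)^6 = 15625/4096.

Therefore m_{12} = σ^{12} · C_6 = (15625/4096) · 132 = 515625/1024.


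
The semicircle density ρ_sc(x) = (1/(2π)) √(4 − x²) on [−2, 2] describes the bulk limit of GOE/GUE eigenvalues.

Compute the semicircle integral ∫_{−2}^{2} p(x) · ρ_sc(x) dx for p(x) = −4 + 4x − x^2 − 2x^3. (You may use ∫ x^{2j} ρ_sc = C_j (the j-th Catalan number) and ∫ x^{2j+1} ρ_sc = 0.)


Write p(x) = Σ a_i x^i, split into monomials and integrate each against ρ_sc separately.
Using ∫ x^{2j} ρ_sc = C_j = (1/(j+1)) C(2j, j) (Catalan numbers) and ∫ x^{2j+1} ρ_sc = 0 (odd monomials vanish by symmetry):
  i = 0 (even): a_0 · C_{0} = -4 · 1 = -4
  i = 1 (odd): ∫ x^1 ρ_sc = 0 (vanishes)
  i = 2 (even): a_2 · C_{1} = -1 · 1 = -1
  i = 3 (odd): ∫ x^3 ρ_sc = 0 (vanishes)

Summing the contributions: ∫_{−2}^{2} p(x) ρ_sc(x) dx = (-4) + (-1) = -5.


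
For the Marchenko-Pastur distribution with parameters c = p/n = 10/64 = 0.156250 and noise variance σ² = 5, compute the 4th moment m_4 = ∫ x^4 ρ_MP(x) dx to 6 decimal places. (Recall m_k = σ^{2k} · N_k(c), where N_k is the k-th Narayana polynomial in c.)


E[X⁴] = σ⁸ (1 + 6c + 6c² + c³) (fourth MP moment). With σ² = 5 (so σ⁸ = 625) and c = 10/64 = 0.156250: E[X⁴] = 625 · (1 + 6·0.156250 + 6·(0.156250)² + (0.156250)³) = 625 · 2.087799.

So E[X^4] = 1304.874420.


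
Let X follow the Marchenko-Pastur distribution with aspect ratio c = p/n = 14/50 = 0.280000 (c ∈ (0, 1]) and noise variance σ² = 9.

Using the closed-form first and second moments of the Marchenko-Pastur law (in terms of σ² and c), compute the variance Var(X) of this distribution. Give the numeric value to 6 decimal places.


Recall the MP moments m_1 = E[X] = σ² and m_2 = E[X²] = σ⁴ (1 + c).
m_1 = E[X] = σ² = 9, so m_1² = 81.
m_2 = E[X²] = σ⁴ (1 + c) = 81 · (1 + 0.280000) = 81 · 1.280000 = 103.680000.
(Note m_2 − m_1² simplifies to c · σ⁴ = 0.280000 · 81.)

Var(X) = m_2 − m_1² = 103.680000 − 81 = 22.680000.


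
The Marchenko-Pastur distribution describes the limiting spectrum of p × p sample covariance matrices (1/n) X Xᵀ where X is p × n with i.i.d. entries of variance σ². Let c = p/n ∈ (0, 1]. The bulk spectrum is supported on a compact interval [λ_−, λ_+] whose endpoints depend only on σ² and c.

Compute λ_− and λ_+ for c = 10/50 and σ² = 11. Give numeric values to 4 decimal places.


c = 10/50 = 0.200000; √c = 0.447214.
λ_− = σ² (1 − √c)² = 11 · (1 − 0.447214)² = 11 · (0.552786)² = 3.361301.
λ_+ = σ² (1 + √c)² = 11 · (1 + 0.447214)² = 11 · (1.447214)² = 23.038699.

Rounded to 4 decimal places: λ_− ≈ 3.3613, λ_+ ≈ 23.0387.


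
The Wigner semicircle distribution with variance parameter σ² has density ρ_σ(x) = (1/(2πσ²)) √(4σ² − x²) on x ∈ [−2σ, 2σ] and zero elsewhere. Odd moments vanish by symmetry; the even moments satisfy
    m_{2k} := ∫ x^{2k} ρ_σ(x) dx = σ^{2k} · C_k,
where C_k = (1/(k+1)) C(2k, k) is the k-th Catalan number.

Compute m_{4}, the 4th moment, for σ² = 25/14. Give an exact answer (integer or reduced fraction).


By the scaled semicircle moment identity, m_{2k} = σ^{2k} · C_k with k = 2.
C_2 = (1/(k+1)) · C(2k, k) = (1/3) · C(4, 2) = (1/3) · 6 = 2.
σ^{2k} = (σ²)^k = (25/14)^2 = 625/196.

Therefore m_{4} = σ^{4} · C_2 = (625/196) · 2 = 625/98.


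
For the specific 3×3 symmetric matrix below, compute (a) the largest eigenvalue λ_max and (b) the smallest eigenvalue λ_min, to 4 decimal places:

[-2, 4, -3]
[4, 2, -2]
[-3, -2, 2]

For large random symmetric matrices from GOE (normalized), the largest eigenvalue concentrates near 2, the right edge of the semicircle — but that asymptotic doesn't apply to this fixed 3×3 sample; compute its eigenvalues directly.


Since M is real symmetric, all three eigenvalues are real; they are the roots of det(λI − M) = λ³ − (tr M) λ² + s λ − det M, where s is the sum of the principal 2×2 minors.
tr M = -2 + 2 + 2 = 2.
s = ((-2)·2 − 4²) + ((-2)·2 − (-3)²) + (2·2 − (-2)²) = -20 + (-13) + 0 = -33.
det M (expand along row 1) = (-2)·0 − 4·2 + (-3)·(-2) = -2.
Characteristic polynomial: λ³ − 2λ² − 33λ + 2 = 0.
Substitute λ = y + (tr M)/3 = y + 0.666667 to remove the quadratic term: y³ + p·y + q = 0 with p = s − (tr M)²/3 = -34.333333 and q = −2(tr M)³/27 + (tr M)·s/3 − det M = -20.592593.
Three real roots ⇒ use the trigonometric (Viète) form: r = 2√(−p/3) = 6.765928, φ = arccos(3q/(p·r)) = arccos(0.265943) = 1.301614 rad.
y_k = r·cos(φ/3 − 2πk/3) for k = 0, 1, 2 gives y = 6.139031, -0.606275, -5.532756.
λ_k = y_k + 0.666667 gives λ = 6.8057, 0.0604, -4.8661 (check: the sum is 2.0000 = tr M).

Hence λ_max = 6.8057 and λ_min = -4.8661.


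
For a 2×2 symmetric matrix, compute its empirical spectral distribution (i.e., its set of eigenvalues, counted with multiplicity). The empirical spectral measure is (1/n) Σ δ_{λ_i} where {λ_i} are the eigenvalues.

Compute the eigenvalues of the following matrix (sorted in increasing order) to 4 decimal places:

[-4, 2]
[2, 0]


Since M is real symmetric, both eigenvalues are real; they are the roots of det(λI − M) = λ² − (tr M) λ + det M.
tr M = -4 + 0 = -4.
det M = (-4)·0 − 2² = 0 − 4 = -4.
Characteristic polynomial: λ² + 4λ − 4 = 0.
Discriminant Δ = (tr M)² − 4·det M = 16 − (-16) = 32; √Δ = 5.656854.
λ = (tr M ± √Δ)/2 = (-4 ± 5.656854)/2, giving (tr M − √Δ)/2 = -4.8284 and (tr M + √Δ)/2 = 0.8284.

Eigenvalues sorted in increasing order: [-4.8284, 0.8284].


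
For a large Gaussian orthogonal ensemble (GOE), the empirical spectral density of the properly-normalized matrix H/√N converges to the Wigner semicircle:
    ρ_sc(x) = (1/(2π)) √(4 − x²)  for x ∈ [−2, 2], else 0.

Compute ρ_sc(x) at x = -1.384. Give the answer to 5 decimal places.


ρ_sc(x) = (1/(2π)) √(4 − x²). With x = -1.384:
  4 − x² = 4 − (-1.384)² = 4 − 1.915456 = 2.084544.
  √(4 − x²) = 1.443795.
  1/(2π) = 0.159155.
  ρ_sc(-1.384) = 0.159155 · 1.443795 = 0.229787.

Rounded to 5 decimal places: ρ_sc(-1.384) ≈ 0.22979.


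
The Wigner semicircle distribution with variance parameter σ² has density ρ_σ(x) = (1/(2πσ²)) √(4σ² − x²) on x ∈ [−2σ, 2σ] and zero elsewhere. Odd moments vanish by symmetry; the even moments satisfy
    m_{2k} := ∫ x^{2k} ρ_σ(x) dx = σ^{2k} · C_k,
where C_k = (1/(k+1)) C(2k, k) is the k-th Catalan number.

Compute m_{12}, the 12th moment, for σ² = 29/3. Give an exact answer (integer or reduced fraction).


By the scaled semicircle moment identity, m_{2k} = σ^{2k} · C_k with k = 6.
C_6 = (1/(k+1)) · C(2k, k) = (1/7) · C(12, 6) = (1/7) · 924 = 132.
σ^{2k} = (σ²)^k = (29/3)^6 = 594823321/729.

Therefore m_{12} = σ^{12} · C_6 = (594823321/729) · 132 = 26172226124/243.


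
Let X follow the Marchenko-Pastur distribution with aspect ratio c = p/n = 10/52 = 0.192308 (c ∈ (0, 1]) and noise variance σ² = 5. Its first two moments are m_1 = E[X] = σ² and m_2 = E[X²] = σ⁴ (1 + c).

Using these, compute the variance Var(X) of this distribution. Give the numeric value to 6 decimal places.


m_1 = E[X] = σ² = 5, so m_1² = 25.
m_2 = E[X²] = σ⁴ (1 + c) = 25 · (1 + 0.192308) = 25 · 1.192308 = 29.807692.
(Note m_2 − m_1² simplifies to c · σ⁴ = 0.192308 · 25.)

Var(X) = m_2 − m_1² = 29.807692 − 25 = 4.807692.


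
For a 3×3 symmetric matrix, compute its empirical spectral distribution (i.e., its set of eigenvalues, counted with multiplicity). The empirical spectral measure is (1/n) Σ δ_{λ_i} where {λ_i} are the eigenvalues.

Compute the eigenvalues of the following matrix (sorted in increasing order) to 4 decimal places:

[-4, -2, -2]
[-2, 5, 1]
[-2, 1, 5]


Since M is real symmetric, all three eigenvalues are real; they are the roots of det(λI − M) = λ³ − (tr M) λ² + s λ − det M, where s is the sum of the principal 2×2 minors.
tr M = -4 + 5 + 5 = 6.
s = ((-4)·5 − (-2)²) + ((-4)·5 − (-2)²) + (5·5 − 1²) = -24 + (-24) + 24 = -24.
det M (expand along row 1) = (-4)·24 − (-2)·(-8) + (-2)·8 = -128.
Characteristic polynomial: λ³ − 6λ² − 24λ + 128 = 0.
Substitute λ = y + (tr M)/3 = y + 2.000000 to remove the quadratic term: y³ + p·y + q = 0 with p = s − (tr M)²/3 = -36.000000 and q = −2(tr M)³/27 + (tr M)·s/3 − det M = 64.000000.
Three real roots ⇒ use the trigonometric (Viète) form: r = 2√(−p/3) = 6.928203, φ = arccos(3q/(p·r)) = arccos(-0.769800) = 2.449325 rad.
y_k = r·cos(φ/3 − 2πk/3) for k = 0, 1, 2 gives y = 4.744563, 2.000000, -6.744563.
λ_k = y_k + 2.000000 gives λ = 6.7446, 4.0000, -4.7446 (check: the sum is 6.0000 = tr M).

Eigenvalues sorted in increasing order: [-4.7446, 4.0000, 6.7446].


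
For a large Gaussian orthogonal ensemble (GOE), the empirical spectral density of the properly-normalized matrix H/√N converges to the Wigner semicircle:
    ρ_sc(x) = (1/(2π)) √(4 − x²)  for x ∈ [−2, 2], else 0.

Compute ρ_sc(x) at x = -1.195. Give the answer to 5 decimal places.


ρ_sc(x) = (1/(2π)) √(4 − x²). With x = -1.195:
  4 − x² = 4 − (-1.195)² = 4 − 1.428025 = 2.571975.
  √(4 − x²) = 1.603738.
  1/(2π) = 0.159155.
  ρ_sc(-1.195) = 0.159155 · 1.603738 = 0.255243.

Rounded to 5 decimal places: ρ_sc(-1.195) ≈ 0.25524.


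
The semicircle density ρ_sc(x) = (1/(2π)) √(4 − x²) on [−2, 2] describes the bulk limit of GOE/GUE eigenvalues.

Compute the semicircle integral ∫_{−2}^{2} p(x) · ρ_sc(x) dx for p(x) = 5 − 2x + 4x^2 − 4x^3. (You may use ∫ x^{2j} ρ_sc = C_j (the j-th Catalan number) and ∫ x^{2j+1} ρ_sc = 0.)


Write p(x) = Σ a_i x^i, split into monomials and integrate each against ρ_sc separately.
Using ∫ x^{2j} ρ_sc = C_j = (1/(j+1)) C(2j, j) (Catalan numbers) and ∫ x^{2j+1} ρ_sc = 0 (odd monomials vanish by symmetry):
  i = 0 (even): a_0 · C_{0} = 5 · 1 = 5
  i = 1 (odd): ∫ x^1 ρ_sc = 0 (vanishes)
  i = 2 (even): a_2 · C_{1} = 4 · 1 = 4
  i = 3 (odd): ∫ x^3 ρ_sc = 0 (vanishes)

Summing the contributions: ∫_{−2}^{2} p(x) ρ_sc(x) dx = 5 + 4 = 9.


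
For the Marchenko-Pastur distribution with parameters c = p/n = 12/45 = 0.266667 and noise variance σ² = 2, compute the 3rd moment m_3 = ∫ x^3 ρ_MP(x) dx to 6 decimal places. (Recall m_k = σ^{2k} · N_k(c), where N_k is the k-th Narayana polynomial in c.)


E[X³] = σ⁶ (1 + 3c + c²) (third MP moment). With σ² = 2 (so σ⁶ = 8) and c = 12/45 = 0.266667: E[X³] = 8 · (1 + 3·0.266667 + (0.266667)²) = 8 · 1.871111.

So E[X^3] = 14.968889.


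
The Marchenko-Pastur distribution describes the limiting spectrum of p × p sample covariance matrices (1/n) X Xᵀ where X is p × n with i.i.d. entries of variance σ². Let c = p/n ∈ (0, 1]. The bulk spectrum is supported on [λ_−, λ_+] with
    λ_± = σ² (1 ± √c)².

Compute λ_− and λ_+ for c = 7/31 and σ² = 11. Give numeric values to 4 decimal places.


c = 7/31 = 0.225806; √c = 0.475191.
λ_− = σ² (1 − √c)² = 11 · (1 − 0.475191)² = 11 · (0.524809)² = 3.029670.
λ_+ = σ² (1 + √c)² = 11 · (1 + 0.475191)² = 11 · (1.475191)² = 23.938072.

Rounded to 4 decimal places: λ_− ≈ 3.0297, λ_+ ≈ 23.9381.


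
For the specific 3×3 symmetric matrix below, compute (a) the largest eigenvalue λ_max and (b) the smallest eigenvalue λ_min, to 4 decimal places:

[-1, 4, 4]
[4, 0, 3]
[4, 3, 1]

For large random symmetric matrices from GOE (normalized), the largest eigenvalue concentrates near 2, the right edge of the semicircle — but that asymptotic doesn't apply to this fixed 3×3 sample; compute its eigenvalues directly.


Since M is real symmetric, all three eigenvalues are real; they are the roots of det(λI − M) = λ³ − (tr M) λ² + s λ − det M, where s is the sum of the principal 2×2 minors.
tr M = -1 + 0 + 1 = 0.
s = ((-1)·0 − 4²) + ((-1)·1 − 4²) + (0·1 − 3²) = -16 + (-17) + (-9) = -42.
det M (expand along row 1) = (-1)·(-9) − 4·(-8) + 4·12 = 89.
Characteristic polynomial: λ³ − 42λ − 89 = 0.
Substitute λ = y + (tr M)/3 = y + 0.000000 to remove the quadratic term: y³ + p·y + q = 0 with p = s − (tr M)²/3 = -42.000000 and q = −2(tr M)³/27 + (tr M)·s/3 − det M = -89.000000.
Three real roots ⇒ use the trigonometric (Viète) form: r = 2√(−p/3) = 7.483315, φ = arccos(3q/(p·r)) = arccos(0.849509) = 0.555743 rad.
y_k = r·cos(φ/3 − 2πk/3) for k = 0, 1, 2 gives y = 7.355280, -2.483954, -4.871327.
λ_k = y_k + 0.000000 gives λ = 7.3553, -2.4840, -4.8713 (check: the sum is 0.0000 = tr M).

Hence λ_max = 7.3553 and λ_min = -4.8713.


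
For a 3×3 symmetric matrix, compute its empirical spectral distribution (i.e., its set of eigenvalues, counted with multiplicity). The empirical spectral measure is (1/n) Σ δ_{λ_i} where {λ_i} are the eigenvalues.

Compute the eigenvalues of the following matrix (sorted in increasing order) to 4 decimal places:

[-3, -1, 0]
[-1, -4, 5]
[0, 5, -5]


Since M is real symmetric, all three eigenvalues are real; they are the roots of det(λI − M) = λ³ − (tr M) λ² + s λ − det M, where s is the sum of the principal 2×2 minors.
tr M = -3 + (-4) + (-5) = -12.
s = ((-3)·(-4) − (-1)²) + ((-3)·(-5) − 0²) + ((-4)·(-5) − 5²) = 11 + 15 + (-5) = 21.
det M (expand along row 1) = (-3)·(-5) − (-1)·5 + 0·(-5) = 20.
Characteristic polynomial: λ³ + 12λ² + 21λ − 20 = 0.
Substitute λ = y + (tr M)/3 = y − 4.000000 to remove the quadratic term: y³ + p·y + q = 0 with p = s − (tr M)²/3 = -27.000000 and q = −2(tr M)³/27 + (tr M)·s/3 − det M = 24.000000.
Three real roots ⇒ use the trigonometric (Viète) form: r = 2√(−p/3) = 6.000000, φ = arccos(3q/(p·r)) = arccos(-0.444444) = 2.031350 rad.
y_k = r·cos(φ/3 − 2πk/3) for k = 0, 1, 2 gives y = 4.676295, 0.917494, -5.593789.
λ_k = y_k − 4.000000 gives λ = 0.6763, -3.0825, -9.5938 (check: the sum is -12.0000 = tr M).

Eigenvalues sorted in increasing order: [-9.5938, -3.0825, 0.6763].


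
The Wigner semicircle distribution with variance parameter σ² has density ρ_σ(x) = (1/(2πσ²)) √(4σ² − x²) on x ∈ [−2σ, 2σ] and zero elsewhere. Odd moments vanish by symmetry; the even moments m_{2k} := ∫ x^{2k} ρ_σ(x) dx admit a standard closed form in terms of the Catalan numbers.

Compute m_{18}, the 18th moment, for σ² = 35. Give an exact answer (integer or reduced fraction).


By the scaled semicircle moment identity, m_{2k} = σ^{2k} · C_k with k = 9.
C_9 = (1/(k+1)) · C(2k, k) = (1/10) · C(18, 9) = (1/10) · 48620 = 4862.
σ^{2k} = (σ²)^k = (35)^9 = 78815638671875.

Therefore m_{18} = σ^{18} · C_9 = 78815638671875 · 4862 = 383201635222656250.


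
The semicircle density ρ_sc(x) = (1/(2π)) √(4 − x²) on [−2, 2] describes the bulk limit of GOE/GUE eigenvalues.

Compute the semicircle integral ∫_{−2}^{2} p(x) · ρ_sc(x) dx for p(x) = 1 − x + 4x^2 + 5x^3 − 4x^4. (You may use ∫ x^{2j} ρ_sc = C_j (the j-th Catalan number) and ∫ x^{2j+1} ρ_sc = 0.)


Write p(x) = Σ a_i x^i, split into monomials and integrate each against ρ_sc separately.
Using ∫ x^{2j} ρ_sc = C_j = (1/(j+1)) C(2j, j) (Catalan numbers) and ∫ x^{2j+1} ρ_sc = 0 (odd monomials vanish by symmetry):
  i = 0 (even): a_0 · C_{0} = 1 · 1 = 1
  i = 1 (odd): ∫ x^1 ρ_sc = 0 (vanishes)
  i = 2 (even): a_2 · C_{1} = 4 · 1 = 4
  i = 3 (odd): ∫ x^3 ρ_sc = 0 (vanishes)
  i = 4 (even): a_4 · C_{2} = -4 · 2 = -8

Summing the contributions: ∫_{−2}^{2} p(x) ρ_sc(x) dx = 1 + 4 + (-8) = -3.


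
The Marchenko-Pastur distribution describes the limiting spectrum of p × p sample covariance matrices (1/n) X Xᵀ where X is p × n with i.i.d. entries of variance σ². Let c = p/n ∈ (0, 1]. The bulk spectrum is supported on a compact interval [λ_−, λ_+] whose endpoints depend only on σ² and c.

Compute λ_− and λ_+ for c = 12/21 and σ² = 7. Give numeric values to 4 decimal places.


c = 12/21 = 0.571429; √c = 0.755929.
λ_− = σ² (1 − √c)² = 7 · (1 − 0.755929)² = 7 · (0.244071)² = 0.416995.
λ_+ = σ² (1 + √c)² = 7 · (1 + 0.755929)² = 7 · (1.755929)² = 21.583005.

Rounded to 4 decimal places: λ_− ≈ 0.4170, λ_+ ≈ 21.5830.


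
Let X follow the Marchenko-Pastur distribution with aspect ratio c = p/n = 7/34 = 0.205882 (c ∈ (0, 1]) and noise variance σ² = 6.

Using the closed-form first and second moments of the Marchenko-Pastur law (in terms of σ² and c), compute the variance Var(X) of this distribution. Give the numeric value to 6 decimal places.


Recall the MP moments m_1 = E[X] = σ² and m_2 = E[X²] = σ⁴ (1 + c).
m_1 = E[X] = σ² = 6, so m_1² = 36.
m_2 = E[X²] = σ⁴ (1 + c) = 36 · (1 + 0.205882) = 36 · 1.205882 = 43.411765.
(Note m_2 − m_1² simplifies to c · σ⁴ = 0.205882 · 36.)

Var(X) = m_2 − m_1² = 43.411765 − 36 = 7.411765.


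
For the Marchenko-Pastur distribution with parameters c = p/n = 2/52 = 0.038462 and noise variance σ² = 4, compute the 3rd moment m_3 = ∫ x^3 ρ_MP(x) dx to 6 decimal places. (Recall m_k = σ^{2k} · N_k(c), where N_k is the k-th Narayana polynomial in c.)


E[X³] = σ⁶ (1 + 3c + c²) (third MP moment). With σ² = 4 (so σ⁶ = 64) and c = 2/52 = 0.038462: E[X³] = 64 · (1 + 3·0.038462 + (0.038462)²) = 64 · 1.116864.

So E[X^3] = 71.479290.


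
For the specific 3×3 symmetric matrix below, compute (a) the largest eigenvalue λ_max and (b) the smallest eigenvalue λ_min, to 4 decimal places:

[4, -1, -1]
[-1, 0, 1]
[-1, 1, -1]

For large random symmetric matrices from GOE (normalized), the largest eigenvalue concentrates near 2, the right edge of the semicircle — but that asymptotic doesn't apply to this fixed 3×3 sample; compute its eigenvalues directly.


Since M is real symmetric, all three eigenvalues are real; they are the roots of det(λI − M) = λ³ − (tr M) λ² + s λ − det M, where s is the sum of the principal 2×2 minors.
tr M = 4 + 0 + (-1) = 3.
s = (4·0 − (-1)²) + (4·(-1) − (-1)²) + (0·(-1) − 1²) = -1 + (-5) + (-1) = -7.
det M (expand along row 1) = 4·(-1) − (-1)·2 + (-1)·(-1) = -1.
Characteristic polynomial: λ³ − 3λ² − 7λ + 1 = 0.
Substitute λ = y + (tr M)/3 = y + 1.000000 to remove the quadratic term: y³ + p·y + q = 0 with p = s − (tr M)²/3 = -10.000000 and q = −2(tr M)³/27 + (tr M)·s/3 − det M = -8.000000.
Three real roots ⇒ use the trigonometric (Viète) form: r = 2√(−p/3) = 3.651484, φ = arccos(3q/(p·r)) = arccos(0.657267) = 0.853610 rad.
y_k = r·cos(φ/3 − 2πk/3) for k = 0, 1, 2 gives y = 3.504664, -0.864641, -2.640023.
λ_k = y_k + 1.000000 gives λ = 4.5047, 0.1354, -1.6400 (check: the sum is 3.0000 = tr M).

Hence λ_max = 4.5047 and λ_min = -1.6400.


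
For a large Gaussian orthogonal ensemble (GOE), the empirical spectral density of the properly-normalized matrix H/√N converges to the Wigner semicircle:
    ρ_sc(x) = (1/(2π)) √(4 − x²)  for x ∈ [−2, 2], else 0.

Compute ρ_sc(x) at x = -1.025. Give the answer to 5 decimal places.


ρ_sc(x) = (1/(2π)) √(4 − x²). With x = -1.025:
  4 − x² = 4 − (-1.025)² = 4 − 1.050625 = 2.949375.
  √(4 − x²) = 1.717374.
  1/(2π) = 0.159155.
  ρ_sc(-1.025) = 0.159155 · 1.717374 = 0.273329.

Rounded to 5 decimal places: ρ_sc(-1.025) ≈ 0.27333.


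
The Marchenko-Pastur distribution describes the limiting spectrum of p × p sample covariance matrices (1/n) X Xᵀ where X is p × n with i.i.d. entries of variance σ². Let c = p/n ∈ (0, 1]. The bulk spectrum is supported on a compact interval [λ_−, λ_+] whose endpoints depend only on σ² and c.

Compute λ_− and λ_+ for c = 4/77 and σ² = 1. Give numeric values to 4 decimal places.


c = 4/77 = 0.051948; √c = 0.227921.
λ_− = σ² (1 − √c)² = 1 · (1 − 0.227921)² = 1 · (0.772079)² = 0.596106.
λ_+ = σ² (1 + √c)² = 1 · (1 + 0.227921)² = 1 · (1.227921)² = 1.507790.

Rounded to 4 decimal places: λ_− ≈ 0.5961, λ_+ ≈ 1.5078.


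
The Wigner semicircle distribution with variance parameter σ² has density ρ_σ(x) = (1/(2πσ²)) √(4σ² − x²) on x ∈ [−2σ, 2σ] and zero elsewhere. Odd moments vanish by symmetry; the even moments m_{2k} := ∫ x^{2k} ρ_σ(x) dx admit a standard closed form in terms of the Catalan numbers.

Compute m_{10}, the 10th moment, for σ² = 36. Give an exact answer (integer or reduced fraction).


By the scaled semicircle moment identity, m_{2k} = σ^{2k} · C_k with k = 5.
C_5 = (1/(k+1)) · C(2k, k) = (1/6) · C(10, 5) = (1/6) · 252 = 42.
σ^{2k} = (σ²)^k = (36)^5 = 60466176.

Therefore m_{10} = σ^{10} · C_5 = 60466176 · 42 = 2539579392.


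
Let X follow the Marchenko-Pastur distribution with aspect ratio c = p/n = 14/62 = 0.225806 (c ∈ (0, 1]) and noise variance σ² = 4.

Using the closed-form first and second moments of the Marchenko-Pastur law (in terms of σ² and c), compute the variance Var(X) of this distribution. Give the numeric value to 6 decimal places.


Recall the MP moments m_1 = E[X] = σ² and m_2 = E[X²] = σ⁴ (1 + c).
m_1 = E[X] = σ² = 4, so m_1² = 16.
m_2 = E[X²] = σ⁴ (1 + c) = 16 · (1 + 0.225806) = 16 · 1.225806 = 19.612903.
(Note m_2 − m_1² simplifies to c · σ⁴ = 0.225806 · 16.)

Var(X) = m_2 − m_1² = 19.612903 − 16 = 3.612903.


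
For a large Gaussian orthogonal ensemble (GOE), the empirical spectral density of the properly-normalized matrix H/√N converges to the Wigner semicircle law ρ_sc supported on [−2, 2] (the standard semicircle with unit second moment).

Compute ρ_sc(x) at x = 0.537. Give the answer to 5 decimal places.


ρ_sc(x) = (1/(2π)) √(4 − x²). With x = 0.537:
  4 − x² = 4 − (0.537)² = 4 − 0.288369 = 3.711631.
  √(4 − x²) = 1.926559.
  1/(2π) = 0.159155.
  ρ_sc(0.537) = 0.159155 · 1.926559 = 0.306621.

Rounded to 5 decimal places: ρ_sc(0.537) ≈ 0.30662.


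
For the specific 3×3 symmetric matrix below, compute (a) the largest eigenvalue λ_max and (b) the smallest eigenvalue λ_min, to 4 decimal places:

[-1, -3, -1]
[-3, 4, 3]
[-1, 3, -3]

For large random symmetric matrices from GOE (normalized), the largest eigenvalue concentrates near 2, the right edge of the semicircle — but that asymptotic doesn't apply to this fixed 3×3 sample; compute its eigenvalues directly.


Since M is real symmetric, all three eigenvalues are real; they are the roots of det(λI − M) = λ³ − (tr M) λ² + s λ − det M, where s is the sum of the principal 2×2 minors.
tr M = -1 + 4 + (-3) = 0.
s = ((-1)·4 − (-3)²) + ((-1)·(-3) − (-1)²) + (4·(-3) − 3²) = -13 + 2 + (-21) = -32.
det M (expand along row 1) = (-1)·(-21) − (-3)·12 + (-1)·(-5) = 62.
Characteristic polynomial: λ³ − 32λ − 62 = 0.
Substitute λ = y + (tr M)/3 = y + 0.000000 to remove the quadratic term: y³ + p·y + q = 0 with p = s − (tr M)²/3 = -32.000000 and q = −2(tr M)³/27 + (tr M)·s/3 − det M = -62.000000.
Three real roots ⇒ use the trigonometric (Viète) form: r = 2√(−p/3) = 6.531973, φ = arccos(3q/(p·r)) = arccos(0.889854) = 0.473772 rad.
y_k = r·cos(φ/3 − 2πk/3) for k = 0, 1, 2 gives y = 6.450688, -2.335700, -4.114988.
λ_k = y_k + 0.000000 gives λ = 6.4507, -2.3357, -4.1150 (check: the sum is 0.0000 = tr M).

Hence λ_max = 6.4507 and λ_min = -4.1150.


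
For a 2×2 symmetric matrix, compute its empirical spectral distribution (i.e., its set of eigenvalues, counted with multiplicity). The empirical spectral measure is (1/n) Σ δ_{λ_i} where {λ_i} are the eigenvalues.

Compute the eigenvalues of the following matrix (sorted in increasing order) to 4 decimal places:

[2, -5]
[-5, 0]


Since M is real symmetric, both eigenvalues are real; they are the roots of det(λI − M) = λ² − (tr M) λ + det M.
tr M = 2 + 0 = 2.
det M = 2·0 − (-5)² = 0 − 25 = -25.
Characteristic polynomial: λ² − 2λ − 25 = 0.
Discriminant Δ = (tr M)² − 4·det M = 4 − (-100) = 104; √Δ = 10.198039.
λ = (tr M ± √Δ)/2 = (2 ± 10.198039)/2, giving (tr M − √Δ)/2 = -4.0990 and (tr M + √Δ)/2 = 6.0990.

Eigenvalues sorted in increasing order: [-4.0990, 6.0990].


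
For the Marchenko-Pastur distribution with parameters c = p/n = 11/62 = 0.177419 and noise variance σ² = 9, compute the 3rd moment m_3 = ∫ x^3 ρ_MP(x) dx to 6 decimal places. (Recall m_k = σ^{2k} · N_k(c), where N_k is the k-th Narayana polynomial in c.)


E[X³] = σ⁶ (1 + 3c + c²) (third MP moment). With σ² = 9 (so σ⁶ = 729) and c = 11/62 = 0.177419: E[X³] = 729 · (1 + 3·0.177419 + (0.177419)²) = 729 · 1.563736.

So E[X^3] = 1139.963319.


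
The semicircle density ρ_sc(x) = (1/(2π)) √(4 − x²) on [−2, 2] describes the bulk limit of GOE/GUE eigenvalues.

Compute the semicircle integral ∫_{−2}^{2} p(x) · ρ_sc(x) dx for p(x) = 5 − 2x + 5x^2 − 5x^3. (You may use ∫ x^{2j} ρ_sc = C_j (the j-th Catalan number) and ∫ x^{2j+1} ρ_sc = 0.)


Write p(x) = Σ a_i x^i, split into monomials and integrate each against ρ_sc separately.
Using ∫ x^{2j} ρ_sc = C_j = (1/(j+1)) C(2j, j) (Catalan numbers) and ∫ x^{2j+1} ρ_sc = 0 (odd monomials vanish by symmetry):
  i = 0 (even): a_0 · C_{0} = 5 · 1 = 5
  i = 1 (odd): ∫ x^1 ρ_sc = 0 (vanishes)
  i = 2 (even): a_2 · C_{1} = 5 · 1 = 5
  i = 3 (odd): ∫ x^3 ρ_sc = 0 (vanishes)

Summing the contributions: ∫_{−2}^{2} p(x) ρ_sc(x) dx = 5 + 5 = 10.


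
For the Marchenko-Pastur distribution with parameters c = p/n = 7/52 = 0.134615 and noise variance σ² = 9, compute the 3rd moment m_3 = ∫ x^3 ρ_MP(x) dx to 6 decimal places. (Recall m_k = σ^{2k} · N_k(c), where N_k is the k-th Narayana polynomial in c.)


E[X³] = σ⁶ (1 + 3c + c²) (third MP moment). With σ² = 9 (so σ⁶ = 729) and c = 7/52 = 0.134615: E[X³] = 729 · (1 + 3·0.134615 + (0.134615)²) = 729 · 1.421967.

So E[X^3] = 1036.614275.


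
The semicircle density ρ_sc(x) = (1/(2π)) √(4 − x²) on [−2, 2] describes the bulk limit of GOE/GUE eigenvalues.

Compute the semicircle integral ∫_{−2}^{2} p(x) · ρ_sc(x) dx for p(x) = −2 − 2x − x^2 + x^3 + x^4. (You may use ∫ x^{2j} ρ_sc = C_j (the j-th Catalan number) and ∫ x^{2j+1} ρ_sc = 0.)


Write p(x) = Σ a_i x^i, split into monomials and integrate each against ρ_sc separately.
Using ∫ x^{2j} ρ_sc = C_j = (1/(j+1)) C(2j, j) (Catalan numbers) and ∫ x^{2j+1} ρ_sc = 0 (odd monomials vanish by symmetry):
  i = 0 (even): a_0 · C_{0} = -2 · 1 = -2
  i = 1 (odd): ∫ x^1 ρ_sc = 0 (vanishes)
  i = 2 (even): a_2 · C_{1} = -1 · 1 = -1
  i = 3 (odd): ∫ x^3 ρ_sc = 0 (vanishes)
  i = 4 (even): a_4 · C_{2} = 1 · 2 = 2

Summing the contributions: ∫_{−2}^{2} p(x) ρ_sc(x) dx = (-2) + (-1) + 2 = -1.


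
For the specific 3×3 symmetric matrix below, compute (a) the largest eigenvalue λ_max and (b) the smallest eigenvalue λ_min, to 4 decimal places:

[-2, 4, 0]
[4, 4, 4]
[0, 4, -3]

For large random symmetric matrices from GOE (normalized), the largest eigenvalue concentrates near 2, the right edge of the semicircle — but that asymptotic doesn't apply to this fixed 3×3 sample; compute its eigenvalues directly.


Since M is real symmetric, all three eigenvalues are real; they are the roots of det(λI − M) = λ³ − (tr M) λ² + s λ − det M, where s is the sum of the principal 2×2 minors.
tr M = -2 + 4 + (-3) = -1.
s = ((-2)·4 − 4²) + ((-2)·(-3) − 0²) + (4·(-3) − 4²) = -24 + 6 + (-28) = -46.
det M (expand along row 1) = (-2)·(-28) − 4·(-12) + 0·16 = 104.
Characteristic polynomial: λ³ + λ² − 46λ − 104 = 0.
Substitute λ = y + (tr M)/3 = y − 0.333333 to remove the quadratic term: y³ + p·y + q = 0 with p = s − (tr M)²/3 = -46.333333 and q = −2(tr M)³/27 + (tr M)·s/3 − det M = -88.592593.
Three real roots ⇒ use the trigonometric (Viète) form: r = 2√(−p/3) = 7.859884, φ = arccos(3q/(p·r)) = arccos(0.729809) = 0.752754 rad.
y_k = r·cos(φ/3 − 2πk/3) for k = 0, 1, 2 gives y = 7.613751, -2.116777, -5.496974.
λ_k = y_k − 0.333333 gives λ = 7.2804, -2.4501, -5.8303 (check: the sum is -1.0000 = tr M).

Hence λ_max = 7.2804 and λ_min = -5.8303.


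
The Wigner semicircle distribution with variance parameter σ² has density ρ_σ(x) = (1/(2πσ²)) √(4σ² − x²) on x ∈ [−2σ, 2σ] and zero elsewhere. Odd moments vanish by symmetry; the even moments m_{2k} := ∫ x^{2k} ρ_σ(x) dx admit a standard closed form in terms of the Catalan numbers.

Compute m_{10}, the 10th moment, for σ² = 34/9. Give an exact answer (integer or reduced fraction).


By the scaled semicircle moment identity, m_{2k} = σ^{2k} · C_k with k = 5.
C_5 = (1/(k+1)) · C(2k, k) = (1/6) · C(10, 5) = (1/6) · 252 = 42.
σ^{2k} = (σ²)^k = (34/9)^5 = 45435424/59049.

Therefore m_{10} = σ^{10} · C_5 = (45435424/59049) · 42 = 636095936/19683.


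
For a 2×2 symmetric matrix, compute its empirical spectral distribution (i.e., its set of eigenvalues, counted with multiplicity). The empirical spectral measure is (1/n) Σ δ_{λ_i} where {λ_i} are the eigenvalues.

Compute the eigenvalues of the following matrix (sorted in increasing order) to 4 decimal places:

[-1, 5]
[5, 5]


Since M is real symmetric, both eigenvalues are real; they are the roots of det(λI − M) = λ² − (tr M) λ + det M.
tr M = -1 + 5 = 4.
det M = (-1)·5 − 5² = -5 − 25 = -30.
Characteristic polynomial: λ² − 4λ − 30 = 0.
Discriminant Δ = (tr M)² − 4·det M = 16 − (-120) = 136; √Δ = 11.661904.
λ = (tr M ± √Δ)/2 = (4 ± 11.661904)/2, giving (tr M − √Δ)/2 = -3.8310 and (tr M + √Δ)/2 = 7.8310.

Eigenvalues sorted in increasing order: [-3.8310, 7.8310].


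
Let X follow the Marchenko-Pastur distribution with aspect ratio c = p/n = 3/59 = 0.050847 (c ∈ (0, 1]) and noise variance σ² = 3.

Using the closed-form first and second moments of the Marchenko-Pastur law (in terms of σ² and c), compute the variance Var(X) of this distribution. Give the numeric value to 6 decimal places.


Recall the MP moments m_1 = E[X] = σ² and m_2 = E[X²] = σ⁴ (1 + c).
m_1 = E[X] = σ² = 3, so m_1² = 9.
m_2 = E[X²] = σ⁴ (1 + c) = 9 · (1 + 0.050847) = 9 · 1.050847 = 9.457627.
(Note m_2 − m_1² simplifies to c · σ⁴ = 0.050847 · 9.)

Var(X) = m_2 − m_1² = 9.457627 − 9 = 0.457627.


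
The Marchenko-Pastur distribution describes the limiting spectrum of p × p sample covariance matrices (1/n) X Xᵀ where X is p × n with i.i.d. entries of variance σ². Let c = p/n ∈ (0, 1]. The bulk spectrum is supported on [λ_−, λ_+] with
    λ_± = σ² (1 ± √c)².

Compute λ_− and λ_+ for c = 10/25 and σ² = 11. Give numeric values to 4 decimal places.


c = 10/25 = 0.400000; √c = 0.632456.
λ_− = σ² (1 − √c)² = 11 · (1 − 0.632456)² = 11 · (0.367544)² = 1.485978.
λ_+ = σ² (1 + √c)² = 11 · (1 + 0.632456)² = 11 · (1.632456)² = 29.314022.

Rounded to 4 decimal places: λ_− ≈ 1.4860, λ_+ ≈ 29.3140.


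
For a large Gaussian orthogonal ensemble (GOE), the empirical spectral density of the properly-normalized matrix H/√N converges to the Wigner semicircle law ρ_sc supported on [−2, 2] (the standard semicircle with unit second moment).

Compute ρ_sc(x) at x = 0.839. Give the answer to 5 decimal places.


ρ_sc(x) = (1/(2π)) √(4 − x²). With x = 0.839:
  4 − x² = 4 − (0.839)² = 4 − 0.703921 = 3.296079.
  √(4 − x²) = 1.815511.
  1/(2π) = 0.159155.
  ρ_sc(0.839) = 0.159155 · 1.815511 = 0.288947.

Rounded to 5 decimal places: ρ_sc(0.839) ≈ 0.28895.


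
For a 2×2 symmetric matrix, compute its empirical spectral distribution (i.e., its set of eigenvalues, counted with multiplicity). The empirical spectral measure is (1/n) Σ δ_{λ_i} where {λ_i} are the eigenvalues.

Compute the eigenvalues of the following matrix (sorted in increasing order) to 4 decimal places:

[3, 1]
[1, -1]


Since M is real symmetric, both eigenvalues are real; they are the roots of det(λI − M) = λ² − (tr M) λ + det M.
tr M = 3 + (-1) = 2.
det M = 3·(-1) − 1² = -3 − 1 = -4.
Characteristic polynomial: λ² − 2λ − 4 = 0.
Discriminant Δ = (tr M)² − 4·det M = 4 − (-16) = 20; √Δ = 4.472136.
λ = (tr M ± √Δ)/2 = (2 ± 4.472136)/2, giving (tr M − √Δ)/2 = -1.2361 and (tr M + √Δ)/2 = 3.2361.

Eigenvalues sorted in increasing order: [-1.2361, 3.2361].


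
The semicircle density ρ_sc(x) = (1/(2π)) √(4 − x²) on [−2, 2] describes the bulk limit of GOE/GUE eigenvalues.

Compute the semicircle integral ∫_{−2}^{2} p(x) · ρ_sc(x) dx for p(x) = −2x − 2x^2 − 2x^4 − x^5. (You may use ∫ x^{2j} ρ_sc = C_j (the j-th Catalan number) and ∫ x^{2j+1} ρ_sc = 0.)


Write p(x) = Σ a_i x^i, split into monomials and integrate each against ρ_sc separately.
Using ∫ x^{2j} ρ_sc = C_j = (1/(j+1)) C(2j, j) (Catalan numbers) and ∫ x^{2j+1} ρ_sc = 0 (odd monomials vanish by symmetry):
  i = 1 (odd): ∫ x^1 ρ_sc = 0 (vanishes)
  i = 2 (even): a_2 · C_{1} = -2 · 1 = -2
  i = 4 (even): a_4 · C_{2} = -2 · 2 = -4
  i = 5 (odd): ∫ x^5 ρ_sc = 0 (vanishes)

Summing the contributions: ∫_{−2}^{2} p(x) ρ_sc(x) dx = (-2) + (-4) = -6.


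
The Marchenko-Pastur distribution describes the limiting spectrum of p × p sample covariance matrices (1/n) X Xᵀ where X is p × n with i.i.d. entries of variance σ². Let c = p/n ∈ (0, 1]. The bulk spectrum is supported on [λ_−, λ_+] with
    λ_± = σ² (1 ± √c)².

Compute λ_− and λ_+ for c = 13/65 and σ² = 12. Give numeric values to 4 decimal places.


c = 13/65 = 0.200000; √c = 0.447214.
λ_− = σ² (1 − √c)² = 12 · (1 − 0.447214)² = 12 · (0.552786)² = 3.666874.
λ_+ = σ² (1 + √c)² = 12 · (1 + 0.447214)² = 12 · (1.447214)² = 25.133126.

Rounded to 4 decimal places: λ_− ≈ 3.6669, λ_+ ≈ 25.1331.


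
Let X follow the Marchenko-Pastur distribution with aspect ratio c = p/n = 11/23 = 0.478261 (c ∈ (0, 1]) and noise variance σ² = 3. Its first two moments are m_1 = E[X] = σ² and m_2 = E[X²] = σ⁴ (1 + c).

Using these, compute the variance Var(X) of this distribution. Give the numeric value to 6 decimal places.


m_1 = E[X] = σ² = 3, so m_1² = 9.
m_2 = E[X²] = σ⁴ (1 + c) = 9 · (1 + 0.478261) = 9 · 1.478261 = 13.304348.
(Note m_2 − m_1² simplifies to c · σ⁴ = 0.478261 · 9.)

Var(X) = m_2 − m_1² = 13.304348 − 9 = 4.304348.


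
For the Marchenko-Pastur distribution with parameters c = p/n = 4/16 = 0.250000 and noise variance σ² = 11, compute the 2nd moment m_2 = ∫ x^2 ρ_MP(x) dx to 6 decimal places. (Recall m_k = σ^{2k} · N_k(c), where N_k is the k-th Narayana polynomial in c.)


E[X²] = σ⁴ (1 + c) (second MP moment). With σ² = 11 (so σ⁴ = 121) and c = 4/16 = 0.250000: E[X²] = 121 · (1 + 0.250000) = 121 · 1.250000.

So E[X^2] = 151.250000.


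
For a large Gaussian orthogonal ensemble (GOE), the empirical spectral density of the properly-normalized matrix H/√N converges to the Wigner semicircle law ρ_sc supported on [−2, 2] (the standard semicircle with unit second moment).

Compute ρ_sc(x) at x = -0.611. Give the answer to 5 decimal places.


ρ_sc(x) = (1/(2π)) √(4 − x²). With x = -0.611:
  4 − x² = 4 − (-0.611)² = 4 − 0.373321 = 3.626679.
  √(4 − x²) = 1.904384.
  1/(2π) = 0.159155.
  ρ_sc(-0.611) = 0.159155 · 1.904384 = 0.303092.

Rounded to 5 decimal places: ρ_sc(-0.611) ≈ 0.30309.


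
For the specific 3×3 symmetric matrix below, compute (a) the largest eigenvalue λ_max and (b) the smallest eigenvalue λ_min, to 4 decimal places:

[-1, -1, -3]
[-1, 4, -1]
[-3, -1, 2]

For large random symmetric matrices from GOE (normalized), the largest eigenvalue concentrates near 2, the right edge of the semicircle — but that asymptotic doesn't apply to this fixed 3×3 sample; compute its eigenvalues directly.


Since M is real symmetric, all three eigenvalues are real; they are the roots of det(λI − M) = λ³ − (tr M) λ² + s λ − det M, where s is the sum of the principal 2×2 minors.
tr M = -1 + 4 + 2 = 5.
s = ((-1)·4 − (-1)²) + ((-1)·2 − (-3)²) + (4·2 − (-1)²) = -5 + (-11) + 7 = -9.
det M (expand along row 1) = (-1)·7 − (-1)·(-5) + (-3)·13 = -51.
Characteristic polynomial: λ³ − 5λ² − 9λ + 51 = 0.
Substitute λ = y + (tr M)/3 = y + 1.666667 to remove the quadratic term: y³ + p·y + q = 0 with p = s − (tr M)²/3 = -17.333333 and q = −2(tr M)³/27 + (tr M)·s/3 − det M = 26.740741.
Three real roots ⇒ use the trigonometric (Viète) form: r = 2√(−p/3) = 4.807402, φ = arccos(3q/(p·r)) = arccos(-0.962725) = 2.867698 rad.
y_k = r·cos(φ/3 − 2πk/3) for k = 0, 1, 2 gives y = 2.773266, 2.014114, -4.787380.
λ_k = y_k + 1.666667 gives λ = 4.4399, 3.6808, -3.1207 (check: the sum is 5.0000 = tr M).

Hence λ_max = 4.4399 and λ_min = -3.1207.
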